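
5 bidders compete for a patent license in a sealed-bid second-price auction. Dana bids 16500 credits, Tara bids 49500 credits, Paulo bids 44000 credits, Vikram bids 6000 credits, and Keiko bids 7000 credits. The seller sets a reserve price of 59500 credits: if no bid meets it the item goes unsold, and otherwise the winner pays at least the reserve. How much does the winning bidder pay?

unsold

Sorted high to low: Tara 49500 credits; Paulo 44000 credits; Dana 16500 credits; Keiko 7000 credits; Vikram 6000 credits.
The top bid 49500 credits is below the reserve 59500 credits, so the item goes unsold and nothing is paid.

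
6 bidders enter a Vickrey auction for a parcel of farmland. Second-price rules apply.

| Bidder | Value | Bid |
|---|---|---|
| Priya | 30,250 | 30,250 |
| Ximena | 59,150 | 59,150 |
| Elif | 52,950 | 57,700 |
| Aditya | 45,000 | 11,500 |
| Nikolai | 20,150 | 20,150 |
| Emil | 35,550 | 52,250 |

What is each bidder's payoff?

Payoffs: Priya 0, Ximena 1,450, Elif 0, Aditya 0, Nikolai 0, Emil 0.

Sorted high to low: Ximena 59,150; Elif 57,700; Emil 52,250; Priya 30,250; Nikolai 20,150; Aditya 11,500.
Ximena has the top bid and wins; the price is the second-highest bid, 57,700.
Ximena's payoff = 59,150 − 57,700 = 1,450. All other bidders lose, so their payoff is 0.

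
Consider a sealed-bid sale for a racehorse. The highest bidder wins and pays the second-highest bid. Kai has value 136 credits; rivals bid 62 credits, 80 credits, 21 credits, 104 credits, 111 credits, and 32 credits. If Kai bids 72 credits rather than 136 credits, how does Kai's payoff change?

The highest competing bid is 111 credits.
Bidding truthfully at 136 credits: Kai has the top bid, wins, and pays the second-highest bid 111 credits. Payoff = 136 credits − 111 credits = 25 credits.
Bidding 72 credits: the top bid is 111 credits (a rival), so Kai loses. Payoff = 0 credits.
Change = 0 credits − 25 credits = -25 credits.

Payoff change: -25 credits.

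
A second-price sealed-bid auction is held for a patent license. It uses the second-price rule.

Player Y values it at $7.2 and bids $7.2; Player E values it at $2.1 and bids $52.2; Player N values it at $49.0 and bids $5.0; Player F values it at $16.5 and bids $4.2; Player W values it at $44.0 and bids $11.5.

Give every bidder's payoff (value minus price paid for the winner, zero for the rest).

Sorted high to low: Player E $52.2, then Player W $11.5, then Player Y $7.2, then Player N $5.0, then Player F $4.2.
Player E has the top bid and wins; the price is the second-highest bid, $11.5.
Player E's payoff = $2.1 − $11.5 = -$9.4. All other bidders lose, so their payoff is 0.

Payoffs: Player Y $0.0, Player E -$9.4, Player N $0.0, Player F $0.0, Player W $0.0.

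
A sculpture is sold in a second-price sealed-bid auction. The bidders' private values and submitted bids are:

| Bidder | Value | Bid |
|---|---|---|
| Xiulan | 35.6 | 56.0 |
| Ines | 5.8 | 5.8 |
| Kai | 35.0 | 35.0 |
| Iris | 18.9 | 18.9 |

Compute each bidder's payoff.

Payoffs: Xiulan 0.6, Ines 0.0, Kai 0.0, Iris 0.0.

Ranking the bids: Xiulan 56.0 > Kai 35.0 > Iris 18.9 > Ines 5.8.
Xiulan has the top bid and wins; the price is the second-highest bid, 35.0.
Xiulan's payoff = 35.6 − 35.0 = 0.6. All other bidders lose, so their payoff is 0.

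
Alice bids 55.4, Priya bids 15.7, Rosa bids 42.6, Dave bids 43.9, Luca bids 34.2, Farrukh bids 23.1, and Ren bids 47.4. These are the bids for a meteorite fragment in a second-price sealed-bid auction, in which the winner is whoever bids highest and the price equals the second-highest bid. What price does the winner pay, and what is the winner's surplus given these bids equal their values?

Bids in descending order: Alice 55.4, then Ren 47.4, then Dave 43.9, then Rosa 42.6, then Luca 34.2, then Farrukh 23.1, then Priya 15.7.
Alice is the highest bidder, so Alice wins.
Under the second-price rule, the price is the second-highest bid: 47.4.
Surplus = 55.4 − 47.4 = 8.0.

Price 47.4; surplus 8.0.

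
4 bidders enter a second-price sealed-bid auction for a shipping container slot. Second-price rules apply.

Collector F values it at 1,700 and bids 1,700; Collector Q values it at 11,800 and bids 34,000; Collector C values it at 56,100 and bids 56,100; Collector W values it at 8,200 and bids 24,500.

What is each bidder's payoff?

Ranking the bids: Collector C 56,100 > Collector Q 34,000 > Collector W 24,500 > Collector F 1,700.
Collector C has the top bid and wins; the price is the second-highest bid, 34,000.
Collector C's payoff = 56,100 − 34,000 = 22,100. All other bidders lose, so their payoff is 0.

Collector F 0, Collector Q 0, Collector C 22,100, Collector W 0.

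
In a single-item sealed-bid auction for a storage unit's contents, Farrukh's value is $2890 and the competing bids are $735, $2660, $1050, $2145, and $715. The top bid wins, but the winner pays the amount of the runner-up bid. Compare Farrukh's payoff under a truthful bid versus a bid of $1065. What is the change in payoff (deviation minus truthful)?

The highest competing bid is $2660.
Bidding truthfully at $2890: Farrukh has the top bid, wins, and pays the second-highest bid $2660. Payoff = $2890 − $2660 = $230.
Bidding $1065: the top bid is $2660 (a rival), so Farrukh loses. Payoff = $0.
Change = $0 − $230 = -$230.
Deviating from a truthful bid can only lose payoff in a second-price auction — never gain.

Change in payoff: -$230.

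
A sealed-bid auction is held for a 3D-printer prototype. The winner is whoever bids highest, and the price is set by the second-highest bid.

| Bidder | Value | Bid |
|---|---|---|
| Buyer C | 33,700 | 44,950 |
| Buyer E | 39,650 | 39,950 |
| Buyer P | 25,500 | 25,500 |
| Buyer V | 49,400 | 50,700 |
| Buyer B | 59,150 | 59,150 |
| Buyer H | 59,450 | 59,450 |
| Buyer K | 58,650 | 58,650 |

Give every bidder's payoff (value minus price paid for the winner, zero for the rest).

Payoffs: Buyer C 0, Buyer E 0, Buyer P 0, Buyer V 0, Buyer B 0, Buyer H 300, Buyer K 0.

Ranking the bids: Buyer H 59,450; Buyer B 59,150; Buyer K 58,650; Buyer V 50,700; Buyer C 44,950; Buyer E 39,950; Buyer P 25,500.
Buyer H has the top bid and wins; the price is the second-highest bid, 59,150.
Buyer H's payoff = 59,450 − 59,150 = 300. All other bidders lose, so their payoff is 0.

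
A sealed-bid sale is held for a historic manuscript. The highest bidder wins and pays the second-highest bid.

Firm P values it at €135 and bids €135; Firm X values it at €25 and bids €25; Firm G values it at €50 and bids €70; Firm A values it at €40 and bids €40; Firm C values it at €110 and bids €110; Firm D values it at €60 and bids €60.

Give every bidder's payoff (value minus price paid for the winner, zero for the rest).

Ranking the bids: Firm P €135 > Firm C €110 > Firm G €70 > Firm D €60 > Firm A €40 > Firm X €25.
Firm P has the top bid and wins; the price is the second-highest bid, €110.
Firm P's payoff = €135 − €110 = €25. All other bidders lose, so their payoff is 0.

Payoffs: Firm P €25, Firm X €0, Firm G €0, Firm A €0, Firm C €0, Firm D €0.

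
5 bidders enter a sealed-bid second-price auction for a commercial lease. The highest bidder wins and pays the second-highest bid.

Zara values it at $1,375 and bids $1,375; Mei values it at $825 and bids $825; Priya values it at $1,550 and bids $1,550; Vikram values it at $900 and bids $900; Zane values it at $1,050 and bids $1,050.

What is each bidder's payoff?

Ordered from highest: Priya $1,550, then Zara $1,375, then Zane $1,050, then Vikram $900, then Mei $825.
Priya has the top bid and wins; the price is the second-highest bid, $1,375.
Priya's payoff = $1,550 − $1,375 = $175. All other bidders lose, so their payoff is 0.

Zara $0, Mei $0, Priya $175, Vikram $0, Zane $0.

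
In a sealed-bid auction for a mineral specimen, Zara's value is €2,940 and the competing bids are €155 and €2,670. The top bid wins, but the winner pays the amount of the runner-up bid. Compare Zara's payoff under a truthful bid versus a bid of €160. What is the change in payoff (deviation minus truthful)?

-€270

The highest competing bid is €2,670.
Bidding truthfully at €2,940: Zara has the top bid, wins, and pays the second-highest bid €2,670. Payoff = €2,940 − €2,670 = €270.
Bidding €160: the top bid is €2,670 (a rival), so Zara loses. Payoff = €0.
Change = €0 − €270 = -€270.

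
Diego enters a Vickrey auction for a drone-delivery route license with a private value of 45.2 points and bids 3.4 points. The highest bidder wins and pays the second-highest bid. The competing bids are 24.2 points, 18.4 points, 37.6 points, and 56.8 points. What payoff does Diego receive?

0.0 points

Highest competing bid: 56.8 points.
Diego's bid 3.4 points is not the highest, so Diego loses, pays nothing, and earns zero payoff.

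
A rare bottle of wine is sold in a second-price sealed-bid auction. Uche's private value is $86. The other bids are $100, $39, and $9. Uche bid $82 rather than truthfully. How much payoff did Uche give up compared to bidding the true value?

The highest competing bid is $100.
Bidding truthfully at $86: the top bid is $100 (a rival), so Uche loses. Payoff = $0.
Bidding $82: the top bid is $100 (a rival), so Uche loses. Payoff = $0.
Regret = truthful payoff − actual payoff = $0 − $0 = $0.

Payoff forgone: $0.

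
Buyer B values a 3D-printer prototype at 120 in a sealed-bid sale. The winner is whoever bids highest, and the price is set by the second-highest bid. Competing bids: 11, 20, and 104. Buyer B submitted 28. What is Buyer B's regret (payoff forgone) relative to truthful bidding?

Regret: 16.

The highest competing bid is 104.
Bidding truthfully at 120: Buyer B has the top bid, wins, and pays the second-highest bid 104. Payoff = 120 − 104 = 16.
Bidding 28: the top bid is 104 (a rival), so Buyer B loses. Payoff = 0.
Regret = truthful payoff − actual payoff = 16 − 0 = 16.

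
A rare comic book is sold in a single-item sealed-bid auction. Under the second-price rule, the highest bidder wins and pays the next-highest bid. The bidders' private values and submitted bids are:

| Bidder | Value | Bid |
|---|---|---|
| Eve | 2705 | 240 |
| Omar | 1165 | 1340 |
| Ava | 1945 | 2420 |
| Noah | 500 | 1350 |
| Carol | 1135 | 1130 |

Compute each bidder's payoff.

Payoffs: Eve 0, Omar 0, Ava 595, Noah 0, Carol 0.

Sorted high to low: Ava 2420; Noah 1350; Omar 1340; Carol 1130; Eve 240.
Ava has the top bid and wins; the price is the second-highest bid, 1350.
Ava's payoff = 1945 − 1350 = 595. All other bidders lose, so their payoff is 0.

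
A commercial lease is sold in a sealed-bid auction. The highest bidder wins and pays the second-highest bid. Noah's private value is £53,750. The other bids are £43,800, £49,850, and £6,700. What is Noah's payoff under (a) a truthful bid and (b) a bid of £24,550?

Truthful: £3,900; alternative: £0.

The highest competing bid is £49,850.
Bidding truthfully at £53,750: Noah has the top bid, wins, and pays the second-highest bid £49,850. Payoff = £53,750 − £49,850 = £3,900.
Bidding £24,550: the top bid is £49,850 (a rival), so Noah loses. Payoff = £0.
Deviating from a truthful bid can only lose payoff in a second-price auction — never gain.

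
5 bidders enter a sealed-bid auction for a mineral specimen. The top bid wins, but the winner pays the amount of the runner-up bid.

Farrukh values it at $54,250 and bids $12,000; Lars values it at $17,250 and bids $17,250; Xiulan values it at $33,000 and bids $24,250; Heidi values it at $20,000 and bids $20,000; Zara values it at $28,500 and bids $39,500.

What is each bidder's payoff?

Farrukh $0, Lars $0, Xiulan $0, Heidi $0, Zara $4,250.

Sorted high to low: Zara $39,500 > Xiulan $24,250 > Heidi $20,000 > Lars $17,250 > Farrukh $12,000.
Zara has the top bid and wins; the price is the second-highest bid, $24,250.
Zara's payoff = $28,500 − $24,250 = $4,250. All other bidders lose, so their payoff is 0.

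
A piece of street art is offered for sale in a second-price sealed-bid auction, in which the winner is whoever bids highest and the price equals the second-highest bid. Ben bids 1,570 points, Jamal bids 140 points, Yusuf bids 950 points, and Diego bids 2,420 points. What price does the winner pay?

1,570 points

Bids in descending order: Diego 2,420 points; Ben 1,570 points; Yusuf 950 points; Jamal 140 points.
Diego is the highest bidder, so Diego wins.
Under the second-price rule, the price is the second-highest bid: 1,570 points.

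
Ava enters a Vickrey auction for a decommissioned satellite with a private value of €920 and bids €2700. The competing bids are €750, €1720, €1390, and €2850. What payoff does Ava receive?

Highest competing bid: €2850.
Ava's bid €2700 is not the highest, so Ava loses, pays nothing, and earns zero payoff.

€0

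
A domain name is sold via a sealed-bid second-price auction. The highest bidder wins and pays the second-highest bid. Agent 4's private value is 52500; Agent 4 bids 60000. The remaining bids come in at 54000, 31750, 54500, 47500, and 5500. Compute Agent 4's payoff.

Payoff = -2000.

Highest competing bid: 54500.
Agent 4's bid 60000 is the highest overall, so Agent 4 wins and pays the second-highest bid, 54500.
Payoff = value − price = 52500 − 54500 = -2000.
Overbidding won the item at a price above value — truthful bidding would have avoided this loss.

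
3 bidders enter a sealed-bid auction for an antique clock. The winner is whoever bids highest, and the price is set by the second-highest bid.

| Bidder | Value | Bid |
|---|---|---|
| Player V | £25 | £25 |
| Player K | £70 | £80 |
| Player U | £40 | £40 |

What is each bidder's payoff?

Ranking the bids: Player K £80; Player U £40; Player V £25.
Player K has the top bid and wins; the price is the second-highest bid, £40.
Player K's payoff = £70 − £40 = £30. All other bidders lose, so their payoff is 0.

Payoffs: Player V £0, Player K £30, Player U £0.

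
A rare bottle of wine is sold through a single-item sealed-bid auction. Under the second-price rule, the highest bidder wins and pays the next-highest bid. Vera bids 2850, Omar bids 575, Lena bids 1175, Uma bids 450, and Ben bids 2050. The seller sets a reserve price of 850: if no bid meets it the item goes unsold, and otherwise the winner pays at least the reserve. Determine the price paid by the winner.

2050

Ranking the bids: Vera 2850, then Ben 2050, then Lena 1175, then Omar 575, then Uma 450.
Vera has the highest bid, so Vera wins.
The second-highest bid is 2050, which exceeds the reserve, so that sets the price.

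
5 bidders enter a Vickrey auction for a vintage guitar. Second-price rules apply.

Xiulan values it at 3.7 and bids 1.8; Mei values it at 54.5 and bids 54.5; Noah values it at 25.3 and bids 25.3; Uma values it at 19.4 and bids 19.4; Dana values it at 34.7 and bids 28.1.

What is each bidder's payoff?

Ranking the bids: Mei 54.5 > Dana 28.1 > Noah 25.3 > Uma 19.4 > Xiulan 1.8.
Mei has the top bid and wins; the price is the second-highest bid, 28.1.
Mei's payoff = 54.5 − 28.1 = 26.4. All other bidders lose, so their payoff is 0.

Payoffs: Xiulan 0.0, Mei 26.4, Noah 0.0, Uma 0.0, Dana 0.0.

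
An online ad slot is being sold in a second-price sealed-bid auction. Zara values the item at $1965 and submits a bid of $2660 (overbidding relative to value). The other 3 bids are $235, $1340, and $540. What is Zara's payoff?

Highest competing bid: $1340.
Zara's bid $2660 is the highest overall, so Zara wins and pays the second-highest bid, $1340.
Payoff = value − price = $1965 − $1340 = $625.

Payoff = $625.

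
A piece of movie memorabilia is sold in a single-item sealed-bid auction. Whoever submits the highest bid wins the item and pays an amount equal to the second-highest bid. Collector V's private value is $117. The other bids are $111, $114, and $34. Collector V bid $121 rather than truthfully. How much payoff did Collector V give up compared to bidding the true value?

The highest competing bid is $114.
Bidding truthfully at $117: Collector V has the top bid, wins, and pays the second-highest bid $114. Payoff = $117 − $114 = $3.
Bidding $121: Collector V has the top bid, wins, and pays the second-highest bid $114. Payoff = $117 − $114 = $3.
Regret = truthful payoff − actual payoff = $3 − $3 = $0.

$0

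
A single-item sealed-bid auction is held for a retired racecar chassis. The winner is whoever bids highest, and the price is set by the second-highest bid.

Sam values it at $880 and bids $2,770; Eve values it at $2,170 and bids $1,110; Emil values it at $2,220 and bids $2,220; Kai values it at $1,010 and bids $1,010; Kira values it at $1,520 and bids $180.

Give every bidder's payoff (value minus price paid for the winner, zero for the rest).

Sam -$1,340, Eve $0, Emil $0, Kai $0, Kira $0.

Ranking the bids: Sam $2,770 > Emil $2,220 > Eve $1,110 > Kai $1,010 > Kira $180.
Sam has the top bid and wins; the price is the second-highest bid, $2,220.
Sam's payoff = $880 − $2,220 = -$1,340. All other bidders lose, so their payoff is 0.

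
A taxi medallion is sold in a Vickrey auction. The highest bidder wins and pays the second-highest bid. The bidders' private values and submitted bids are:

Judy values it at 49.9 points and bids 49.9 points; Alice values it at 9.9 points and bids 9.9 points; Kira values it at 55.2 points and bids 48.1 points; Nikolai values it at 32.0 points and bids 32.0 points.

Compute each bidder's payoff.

Judy 1.8 points, Alice 0.0 points, Kira 0.0 points, Nikolai 0.0 points.

Sorted high to low: Judy 49.9 points, then Kira 48.1 points, then Nikolai 32.0 points, then Alice 9.9 points.
Judy has the top bid and wins; the price is the second-highest bid, 48.1 points.
Judy's payoff = 49.9 points − 48.1 points = 1.8 points. All other bidders lose, so their payoff is 0.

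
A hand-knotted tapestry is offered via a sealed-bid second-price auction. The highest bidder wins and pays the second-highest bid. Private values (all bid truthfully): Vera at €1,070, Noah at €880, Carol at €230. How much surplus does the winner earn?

Ordered from highest: Vera €1,070, then Noah €880, then Carol €230.
Vera wins with the top bid and pays the second-highest, €880.
Surplus = €1,070 − €880 = €190.

Winner's surplus: €190.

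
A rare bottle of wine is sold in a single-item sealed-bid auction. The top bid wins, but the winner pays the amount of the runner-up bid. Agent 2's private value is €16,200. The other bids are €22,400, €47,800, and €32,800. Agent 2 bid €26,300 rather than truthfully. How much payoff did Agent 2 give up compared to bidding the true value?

The highest competing bid is €47,800.
Bidding truthfully at €16,200: the top bid is €47,800 (a rival), so Agent 2 loses. Payoff = €0.
Bidding €26,300: the top bid is €47,800 (a rival), so Agent 2 loses. Payoff = €0.
Regret = truthful payoff − actual payoff = €0 − €0 = €0.

Regret: €0.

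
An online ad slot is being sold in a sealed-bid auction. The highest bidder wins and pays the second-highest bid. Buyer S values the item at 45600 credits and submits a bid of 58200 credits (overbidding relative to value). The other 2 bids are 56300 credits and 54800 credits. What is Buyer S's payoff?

Highest competing bid: 56300 credits.
Buyer S's bid 58200 credits is the highest overall, so Buyer S wins and pays the second-highest bid, 56300 credits.
Payoff = value − price = 45600 credits − 56300 credits = -10700 credits.

Payoff = -10700 credits.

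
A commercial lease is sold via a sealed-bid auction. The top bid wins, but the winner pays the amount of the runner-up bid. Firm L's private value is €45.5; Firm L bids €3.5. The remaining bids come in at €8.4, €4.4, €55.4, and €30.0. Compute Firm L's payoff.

Payoff = €0.0.

Highest competing bid: €55.4.
Firm L's bid €3.5 is not the highest, so Firm L loses, pays nothing, and earns zero payoff.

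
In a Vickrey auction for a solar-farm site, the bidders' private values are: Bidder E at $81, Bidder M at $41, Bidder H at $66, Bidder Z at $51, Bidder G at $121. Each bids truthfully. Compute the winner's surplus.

Winner's surplus: $40.

Bids in descending order: Bidder G $121, then Bidder E $81, then Bidder H $66, then Bidder Z $51, then Bidder M $41.
Bidder G wins with the top bid and pays the second-highest, $81.
Surplus = $121 − $81 = $40.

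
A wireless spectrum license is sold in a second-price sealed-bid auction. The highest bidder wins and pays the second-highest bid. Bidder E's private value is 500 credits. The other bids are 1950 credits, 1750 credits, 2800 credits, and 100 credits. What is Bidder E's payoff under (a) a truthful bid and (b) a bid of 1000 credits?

Truthful: 0 credits; alternative: 0 credits.

The highest competing bid is 2800 credits.
Bidding truthfully at 500 credits: the top bid is 2800 credits (a rival), so Bidder E loses. Payoff = 0 credits.
Bidding 1000 credits: the top bid is 2800 credits (a rival), so Bidder E loses. Payoff = 0 credits.
The bid only affects whether you win, not the price — here both bids land on the same side of the top rival bid, so the deviation is payoff-neutral.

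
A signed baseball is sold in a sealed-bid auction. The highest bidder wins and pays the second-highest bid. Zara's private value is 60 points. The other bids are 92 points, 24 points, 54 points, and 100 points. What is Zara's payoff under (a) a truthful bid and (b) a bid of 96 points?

The highest competing bid is 100 points.
Bidding truthfully at 60 points: the top bid is 100 points (a rival), so Zara loses. Payoff = 0 points.
Bidding 96 points: the top bid is 100 points (a rival), so Zara loses. Payoff = 0 points.
The bid only affects whether you win, not the price — here both bids land on the same side of the top rival bid, so the deviation is payoff-neutral.

Truthful: 0 points; alternative: 0 points.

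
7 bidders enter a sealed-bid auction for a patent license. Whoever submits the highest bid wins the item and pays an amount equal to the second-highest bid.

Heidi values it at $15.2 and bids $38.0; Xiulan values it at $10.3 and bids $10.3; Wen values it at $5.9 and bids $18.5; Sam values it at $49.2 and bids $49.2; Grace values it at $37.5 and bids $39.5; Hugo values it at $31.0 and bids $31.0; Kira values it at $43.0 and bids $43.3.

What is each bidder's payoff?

Sorted high to low: Sam $49.2 > Kira $43.3 > Grace $39.5 > Heidi $38.0 > Hugo $31.0 > Wen $18.5 > Xiulan $10.3.
Sam has the top bid and wins; the price is the second-highest bid, $43.3.
Sam's payoff = $49.2 − $43.3 = $5.9. All other bidders lose, so their payoff is 0.

Payoffs: Heidi $0.0, Xiulan $0.0, Wen $0.0, Sam $5.9, Grace $0.0, Hugo $0.0, Kira $0.0.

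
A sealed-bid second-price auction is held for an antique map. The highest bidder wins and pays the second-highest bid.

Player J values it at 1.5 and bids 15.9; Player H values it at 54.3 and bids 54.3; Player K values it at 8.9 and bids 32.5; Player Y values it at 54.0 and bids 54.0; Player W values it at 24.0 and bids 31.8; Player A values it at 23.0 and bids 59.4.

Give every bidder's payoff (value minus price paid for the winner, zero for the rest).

Payoffs: Player J 0.0, Player H 0.0, Player K 0.0, Player Y 0.0, Player W 0.0, Player A -31.3.

Sorted high to low: Player A 59.4, then Player H 54.3, then Player Y 54.0, then Player K 32.5, then Player W 31.8, then Player J 15.9.
Player A has the top bid and wins; the price is the second-highest bid, 54.3.
Player A's payoff = 23.0 − 54.3 = -31.3. All other bidders lose, so their payoff is 0.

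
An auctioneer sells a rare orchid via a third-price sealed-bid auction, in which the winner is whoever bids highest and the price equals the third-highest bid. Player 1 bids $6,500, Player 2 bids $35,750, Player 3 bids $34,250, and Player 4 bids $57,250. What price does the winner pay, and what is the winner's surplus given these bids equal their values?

Ordered from highest: Player 4 $57,250, then Player 2 $35,750, then Player 3 $34,250, then Player 1 $6,500.
Player 4 is the highest bidder, so Player 4 wins.
Under the third-price rule, the price is the third-highest bid: $34,250.
Surplus = $57,250 − $34,250 = $23,000.

Price $34,250; surplus $23,000.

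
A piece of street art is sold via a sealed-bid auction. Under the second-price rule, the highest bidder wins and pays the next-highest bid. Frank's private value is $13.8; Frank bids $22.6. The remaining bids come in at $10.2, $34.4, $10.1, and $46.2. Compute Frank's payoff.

Highest competing bid: $46.2.
Frank's bid $22.6 is not the highest, so Frank loses, pays nothing, and earns zero payoff.

Payoff = $0.0.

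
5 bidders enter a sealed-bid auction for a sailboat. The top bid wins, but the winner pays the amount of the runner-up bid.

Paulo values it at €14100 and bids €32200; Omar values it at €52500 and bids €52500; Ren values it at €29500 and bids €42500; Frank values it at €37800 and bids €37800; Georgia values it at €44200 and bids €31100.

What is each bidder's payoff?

Payoffs: Paulo €0, Omar €10000, Ren €0, Frank €0, Georgia €0.

Ranking the bids: Omar €52500; Ren €42500; Frank €37800; Paulo €32200; Georgia €31100.
Omar has the top bid and wins; the price is the second-highest bid, €42500.
Omar's payoff = €52500 − €42500 = €10000. All other bidders lose, so their payoff is 0.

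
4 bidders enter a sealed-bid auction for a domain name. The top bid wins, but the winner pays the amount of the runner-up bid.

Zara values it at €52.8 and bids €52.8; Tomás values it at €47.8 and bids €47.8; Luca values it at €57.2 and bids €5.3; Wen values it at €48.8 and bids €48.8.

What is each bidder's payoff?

Ranking the bids: Zara €52.8 > Wen €48.8 > Tomás €47.8 > Luca €5.3.
Zara has the top bid and wins; the price is the second-highest bid, €48.8.
Zara's payoff = €52.8 − €48.8 = €4.0. All other bidders lose, so their payoff is 0.

Payoffs: Zara €4.0, Tomás €0.0, Luca €0.0, Wen €0.0.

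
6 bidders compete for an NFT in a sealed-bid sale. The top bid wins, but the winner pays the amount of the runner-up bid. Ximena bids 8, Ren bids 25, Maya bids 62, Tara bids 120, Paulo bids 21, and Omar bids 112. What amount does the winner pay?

Price paid: 112.

Ordered from highest: Tara 120 > Omar 112 > Maya 62 > Ren 25 > Paulo 21 > Ximena 8.
Tara has the highest bid, so Tara wins.
The second-highest bid is 112, so that is what Tara pays.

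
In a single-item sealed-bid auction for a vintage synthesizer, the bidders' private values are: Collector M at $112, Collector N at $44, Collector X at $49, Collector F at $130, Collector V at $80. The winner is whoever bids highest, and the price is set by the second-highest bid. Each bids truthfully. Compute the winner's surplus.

Sorted high to low: Collector F $130; Collector M $112; Collector V $80; Collector X $49; Collector N $44.
Collector F wins with the top bid and pays the second-highest, $112.
Surplus = $130 − $112 = $18.

$18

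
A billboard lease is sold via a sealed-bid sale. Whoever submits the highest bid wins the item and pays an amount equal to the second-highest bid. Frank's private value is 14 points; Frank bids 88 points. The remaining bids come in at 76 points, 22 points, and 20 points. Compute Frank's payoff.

Payoff = -62 points.

Highest competing bid: 76 points.
Frank's bid 88 points is the highest overall, so Frank wins and pays the second-highest bid, 76 points.
Payoff = value − price = 14 points − 76 points = -62 points.
Overbidding won the item at a price above value — truthful bidding would have avoided this loss.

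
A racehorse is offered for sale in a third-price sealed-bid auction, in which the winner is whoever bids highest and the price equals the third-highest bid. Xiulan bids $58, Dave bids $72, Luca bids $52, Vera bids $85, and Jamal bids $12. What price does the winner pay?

Sorted high to low: Vera $85 > Dave $72 > Xiulan $58 > Luca $52 > Jamal $12.
Vera is the highest bidder, so Vera wins.
Under the third-price rule, the price is the third-highest bid: $58.

The winner pays $58.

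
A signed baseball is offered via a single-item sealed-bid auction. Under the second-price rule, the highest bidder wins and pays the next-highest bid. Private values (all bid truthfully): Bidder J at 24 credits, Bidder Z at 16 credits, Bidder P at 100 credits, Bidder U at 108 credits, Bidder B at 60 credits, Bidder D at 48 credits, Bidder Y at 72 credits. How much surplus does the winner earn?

Winner's surplus: 8 credits.

Ordered from highest: Bidder U 108 credits > Bidder P 100 credits > Bidder Y 72 credits > Bidder B 60 credits > Bidder D 48 credits > Bidder J 24 credits > Bidder Z 16 credits.
Bidder U wins with the top bid and pays the second-highest, 100 credits.
Surplus = 108 credits − 100 credits = 8 credits.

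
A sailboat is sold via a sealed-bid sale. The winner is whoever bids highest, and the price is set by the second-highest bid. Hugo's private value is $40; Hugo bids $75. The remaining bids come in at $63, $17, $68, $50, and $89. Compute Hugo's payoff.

Hugo's payoff: $0.

Highest competing bid: $89.
Hugo's bid $75 is not the highest, so Hugo loses, pays nothing, and earns zero payoff.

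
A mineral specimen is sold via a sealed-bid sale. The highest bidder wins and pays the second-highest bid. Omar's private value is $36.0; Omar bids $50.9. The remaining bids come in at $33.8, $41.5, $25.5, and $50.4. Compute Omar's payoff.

Highest competing bid: $50.4.
Omar's bid $50.9 is the highest overall, so Omar wins and pays the second-highest bid, $50.4.
Payoff = value − price = $36.0 − $50.4 = -$14.4.
Overbidding won the item at a price above value — truthful bidding would have avoided this loss.

Payoff = -$14.4.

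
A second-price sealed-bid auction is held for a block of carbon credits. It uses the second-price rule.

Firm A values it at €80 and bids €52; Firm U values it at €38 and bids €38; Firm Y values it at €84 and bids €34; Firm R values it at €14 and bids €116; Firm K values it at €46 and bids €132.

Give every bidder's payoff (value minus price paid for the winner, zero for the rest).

Firm A €0, Firm U €0, Firm Y €0, Firm R €0, Firm K -€70.

Sorted high to low: Firm K €132, then Firm R €116, then Firm A €52, then Firm U €38, then Firm Y €34.
Firm K has the top bid and wins; the price is the second-highest bid, €116.
Firm K's payoff = €46 − €116 = -€70. All other bidders lose, so their payoff is 0.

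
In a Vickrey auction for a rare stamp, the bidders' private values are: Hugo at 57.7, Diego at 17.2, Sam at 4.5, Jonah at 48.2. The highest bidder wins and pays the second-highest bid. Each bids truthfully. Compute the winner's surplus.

Bids in descending order: Hugo 57.7, then Jonah 48.2, then Diego 17.2, then Sam 4.5.
Hugo wins with the top bid and pays the second-highest, 48.2.
Surplus = 57.7 − 48.2 = 9.5.

9.5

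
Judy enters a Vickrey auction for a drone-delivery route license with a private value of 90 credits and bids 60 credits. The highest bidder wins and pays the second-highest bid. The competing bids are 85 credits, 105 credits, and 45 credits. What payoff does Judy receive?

Highest competing bid: 105 credits.
Judy's bid 60 credits is not the highest, so Judy loses, pays nothing, and earns zero payoff.

Judy's payoff: 0 credits.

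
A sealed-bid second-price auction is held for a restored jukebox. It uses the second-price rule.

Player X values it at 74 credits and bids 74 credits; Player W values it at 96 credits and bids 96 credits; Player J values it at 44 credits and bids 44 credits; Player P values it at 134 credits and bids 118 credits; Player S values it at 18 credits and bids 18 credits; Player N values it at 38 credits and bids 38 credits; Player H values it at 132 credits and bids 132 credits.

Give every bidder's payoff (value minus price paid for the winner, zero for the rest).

Bids in descending order: Player H 132 credits, then Player P 118 credits, then Player W 96 credits, then Player X 74 credits, then Player J 44 credits, then Player N 38 credits, then Player S 18 credits.
Player H has the top bid and wins; the price is the second-highest bid, 118 credits.
Player H's payoff = 132 credits − 118 credits = 14 credits. All other bidders lose, so their payoff is 0.

Player X 0 credits, Player W 0 credits, Player J 0 credits, Player P 0 credits, Player S 0 credits, Player N 0 credits, Player H 14 credits.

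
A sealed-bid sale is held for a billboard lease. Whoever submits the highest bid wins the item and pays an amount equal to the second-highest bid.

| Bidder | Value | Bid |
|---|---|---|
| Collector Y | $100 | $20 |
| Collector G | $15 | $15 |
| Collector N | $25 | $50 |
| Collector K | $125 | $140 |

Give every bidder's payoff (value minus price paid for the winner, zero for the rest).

Payoffs: Collector Y $0, Collector G $0, Collector N $0, Collector K $75.

Sorted high to low: Collector K $140 > Collector N $50 > Collector Y $20 > Collector G $15.
Collector K has the top bid and wins; the price is the second-highest bid, $50.
Collector K's payoff = $125 − $50 = $75. All other bidders lose, so their payoff is 0.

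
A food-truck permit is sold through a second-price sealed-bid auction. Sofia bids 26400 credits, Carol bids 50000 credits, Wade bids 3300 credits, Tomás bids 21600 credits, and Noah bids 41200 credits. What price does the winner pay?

41200 credits

Bids in descending order: Carol 50000 credits; Noah 41200 credits; Sofia 26400 credits; Tomás 21600 credits; Wade 3300 credits.
Carol has the highest bid, so Carol wins.
The second-highest bid is 41200 credits, so that is what Carol pays.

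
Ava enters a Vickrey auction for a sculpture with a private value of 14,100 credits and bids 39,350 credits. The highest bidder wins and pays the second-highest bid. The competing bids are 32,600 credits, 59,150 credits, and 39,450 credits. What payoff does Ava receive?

Ava's payoff: 0 credits.

Highest competing bid: 59,150 credits.
Ava's bid 39,350 credits is not the highest, so Ava loses, pays nothing, and earns zero payoff.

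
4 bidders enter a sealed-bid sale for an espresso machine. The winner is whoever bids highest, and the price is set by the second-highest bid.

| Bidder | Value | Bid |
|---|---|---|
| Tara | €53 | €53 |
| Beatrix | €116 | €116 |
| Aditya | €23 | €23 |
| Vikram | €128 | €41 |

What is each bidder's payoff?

Sorted high to low: Beatrix €116 > Tara €53 > Vikram €41 > Aditya €23.
Beatrix has the top bid and wins; the price is the second-highest bid, €53.
Beatrix's payoff = €116 − €53 = €63. All other bidders lose, so their payoff is 0.

Payoffs: Tara €0, Beatrix €63, Aditya €0, Vikram €0.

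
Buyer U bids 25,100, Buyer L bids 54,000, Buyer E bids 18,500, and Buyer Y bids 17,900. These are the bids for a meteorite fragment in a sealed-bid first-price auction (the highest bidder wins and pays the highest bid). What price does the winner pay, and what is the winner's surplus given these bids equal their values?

The winner pays 54,000 for a surplus of 0.

Ordered from highest: Buyer L 54,000, then Buyer U 25,100, then Buyer E 18,500, then Buyer Y 17,900.
Buyer L is the highest bidder, so Buyer L wins.
Under the first-price rule, the price is the highest bid: 54,000.
Surplus = 54,000 − 54,000 = 0.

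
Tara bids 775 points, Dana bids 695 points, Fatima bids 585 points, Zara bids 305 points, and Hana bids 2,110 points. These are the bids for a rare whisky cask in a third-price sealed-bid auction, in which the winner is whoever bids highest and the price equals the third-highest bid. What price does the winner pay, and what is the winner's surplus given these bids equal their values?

Ranking the bids: Hana 2,110 points > Tara 775 points > Dana 695 points > Fatima 585 points > Zara 305 points.
Hana is the highest bidder, so Hana wins.
Under the third-price rule, the price is the third-highest bid: 695 points.
Surplus = 2,110 points − 695 points = 1,415 points.

Price 695 points; surplus 1,415 points.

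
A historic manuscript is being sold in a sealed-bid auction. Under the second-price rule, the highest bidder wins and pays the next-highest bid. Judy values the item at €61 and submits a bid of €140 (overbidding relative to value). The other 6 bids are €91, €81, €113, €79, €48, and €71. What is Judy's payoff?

-€52

Highest competing bid: €113.
Judy's bid €140 is the highest overall, so Judy wins and pays the second-highest bid, €113.
Payoff = value − price = €61 − €113 = -€52.
Overbidding won the item at a price above value — truthful bidding would have avoided this loss.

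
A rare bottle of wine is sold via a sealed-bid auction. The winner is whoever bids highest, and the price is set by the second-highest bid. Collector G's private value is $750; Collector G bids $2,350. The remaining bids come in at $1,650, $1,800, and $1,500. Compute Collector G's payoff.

Highest competing bid: $1,800.
Collector G's bid $2,350 is the highest overall, so Collector G wins and pays the second-highest bid, $1,800.
Payoff = value − price = $750 − $1,800 = -$1,050.
Overbidding won the item at a price above value — truthful bidding would have avoided this loss.

-$1,050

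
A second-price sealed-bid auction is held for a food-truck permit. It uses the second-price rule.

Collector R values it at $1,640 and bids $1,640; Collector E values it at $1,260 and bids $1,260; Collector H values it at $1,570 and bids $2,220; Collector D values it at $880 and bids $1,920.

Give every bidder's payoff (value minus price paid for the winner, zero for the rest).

Ranking the bids: Collector H $2,220; Collector D $1,920; Collector R $1,640; Collector E $1,260.
Collector H has the top bid and wins; the price is the second-highest bid, $1,920.
Collector H's payoff = $1,570 − $1,920 = -$350. All other bidders lose, so their payoff is 0.

Collector R $0, Collector E $0, Collector H -$350, Collector D $0.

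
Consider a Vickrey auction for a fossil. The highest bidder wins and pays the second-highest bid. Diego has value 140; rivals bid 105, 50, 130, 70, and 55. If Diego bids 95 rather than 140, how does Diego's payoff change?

Payoff change: -10.

The highest competing bid is 130.
Bidding truthfully at 140: Diego has the top bid, wins, and pays the second-highest bid 130. Payoff = 140 − 130 = 10.
Bidding 95: the top bid is 130 (a rival), so Diego loses. Payoff = 0.
Change = 0 − 10 = -10.
This is the dominant-strategy logic: truthful bidding weakly beats any alternative.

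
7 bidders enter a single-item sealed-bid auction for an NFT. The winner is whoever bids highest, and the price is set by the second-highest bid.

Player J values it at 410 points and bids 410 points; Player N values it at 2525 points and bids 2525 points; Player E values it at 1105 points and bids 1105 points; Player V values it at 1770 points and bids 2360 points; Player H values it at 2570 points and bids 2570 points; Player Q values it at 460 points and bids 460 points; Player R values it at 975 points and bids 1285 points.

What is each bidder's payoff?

Bids in descending order: Player H 2570 points; Player N 2525 points; Player V 2360 points; Player R 1285 points; Player E 1105 points; Player Q 460 points; Player J 410 points.
Player H has the top bid and wins; the price is the second-highest bid, 2525 points.
Player H's payoff = 2570 points − 2525 points = 45 points. All other bidders lose, so their payoff is 0.

Player J 0 points, Player N 0 points, Player E 0 points, Player V 0 points, Player H 45 points, Player Q 0 points, Player R 0 points.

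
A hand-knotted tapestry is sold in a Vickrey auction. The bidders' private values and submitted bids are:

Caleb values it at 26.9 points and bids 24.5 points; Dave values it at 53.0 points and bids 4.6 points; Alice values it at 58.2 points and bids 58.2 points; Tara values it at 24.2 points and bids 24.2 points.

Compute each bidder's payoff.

Ordered from highest: Alice 58.2 points; Caleb 24.5 points; Tara 24.2 points; Dave 4.6 points.
Alice has the top bid and wins; the price is the second-highest bid, 24.5 points.
Alice's payoff = 58.2 points − 24.5 points = 33.7 points. All other bidders lose, so their payoff is 0.

Caleb 0.0 points, Dave 0.0 points, Alice 33.7 points, Tara 0.0 points.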